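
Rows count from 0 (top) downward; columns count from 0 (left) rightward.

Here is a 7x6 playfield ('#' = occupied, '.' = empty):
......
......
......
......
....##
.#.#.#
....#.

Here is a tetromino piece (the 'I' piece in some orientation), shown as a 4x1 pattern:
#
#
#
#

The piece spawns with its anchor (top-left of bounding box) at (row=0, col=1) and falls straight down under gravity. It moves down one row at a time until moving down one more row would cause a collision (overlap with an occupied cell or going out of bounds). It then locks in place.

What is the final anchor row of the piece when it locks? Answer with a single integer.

Spawn at (row=0, col=1). Try each row:
  row 0: fits
  row 1: fits
  row 2: blocked -> lock at row 1

Answer: 1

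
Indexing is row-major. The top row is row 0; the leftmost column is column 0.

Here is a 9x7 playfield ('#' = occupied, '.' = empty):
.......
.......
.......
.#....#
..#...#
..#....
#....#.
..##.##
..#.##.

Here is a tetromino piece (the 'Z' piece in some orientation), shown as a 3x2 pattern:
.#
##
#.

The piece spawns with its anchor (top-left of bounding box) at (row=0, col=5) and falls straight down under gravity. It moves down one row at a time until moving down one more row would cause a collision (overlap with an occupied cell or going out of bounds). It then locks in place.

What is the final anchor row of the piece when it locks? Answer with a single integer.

Spawn at (row=0, col=5). Try each row:
  row 0: fits
  row 1: fits
  row 2: blocked -> lock at row 1

Answer: 1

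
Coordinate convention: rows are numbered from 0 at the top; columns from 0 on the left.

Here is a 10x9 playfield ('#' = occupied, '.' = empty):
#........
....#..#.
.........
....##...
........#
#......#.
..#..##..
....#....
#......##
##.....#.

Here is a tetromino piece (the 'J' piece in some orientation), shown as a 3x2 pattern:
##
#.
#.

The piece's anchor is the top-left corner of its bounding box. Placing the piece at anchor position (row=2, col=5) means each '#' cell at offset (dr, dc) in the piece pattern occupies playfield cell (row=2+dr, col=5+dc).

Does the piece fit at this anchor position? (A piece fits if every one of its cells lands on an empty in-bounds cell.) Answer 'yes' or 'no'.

Check each piece cell at anchor (2, 5):
  offset (0,0) -> (2,5): empty -> OK
  offset (0,1) -> (2,6): empty -> OK
  offset (1,0) -> (3,5): occupied ('#') -> FAIL
  offset (2,0) -> (4,5): empty -> OK
All cells valid: no

Answer: no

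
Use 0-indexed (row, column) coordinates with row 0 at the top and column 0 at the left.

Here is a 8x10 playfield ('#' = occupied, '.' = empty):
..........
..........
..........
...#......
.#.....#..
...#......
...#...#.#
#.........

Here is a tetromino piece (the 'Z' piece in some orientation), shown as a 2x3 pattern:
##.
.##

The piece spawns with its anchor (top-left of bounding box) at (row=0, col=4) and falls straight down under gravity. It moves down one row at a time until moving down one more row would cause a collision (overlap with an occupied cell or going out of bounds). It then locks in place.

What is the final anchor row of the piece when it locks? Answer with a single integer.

Answer: 6

Derivation:
Spawn at (row=0, col=4). Try each row:
  row 0: fits
  row 1: fits
  row 2: fits
  row 3: fits
  row 4: fits
  row 5: fits
  row 6: fits
  row 7: blocked -> lock at row 6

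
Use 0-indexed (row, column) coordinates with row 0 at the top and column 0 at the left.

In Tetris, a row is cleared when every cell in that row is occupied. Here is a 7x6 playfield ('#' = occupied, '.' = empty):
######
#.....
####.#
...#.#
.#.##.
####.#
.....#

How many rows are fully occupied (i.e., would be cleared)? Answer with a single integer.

Check each row:
  row 0: 0 empty cells -> FULL (clear)
  row 1: 5 empty cells -> not full
  row 2: 1 empty cell -> not full
  row 3: 4 empty cells -> not full
  row 4: 3 empty cells -> not full
  row 5: 1 empty cell -> not full
  row 6: 5 empty cells -> not full
Total rows cleared: 1

Answer: 1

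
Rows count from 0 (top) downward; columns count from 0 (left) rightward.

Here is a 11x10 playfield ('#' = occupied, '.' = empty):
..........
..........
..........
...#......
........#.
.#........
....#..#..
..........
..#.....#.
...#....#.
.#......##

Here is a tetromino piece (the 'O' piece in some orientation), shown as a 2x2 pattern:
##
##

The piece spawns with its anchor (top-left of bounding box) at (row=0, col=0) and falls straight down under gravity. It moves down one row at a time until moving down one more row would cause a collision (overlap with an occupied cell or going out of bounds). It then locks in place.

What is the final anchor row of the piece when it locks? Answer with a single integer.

Spawn at (row=0, col=0). Try each row:
  row 0: fits
  row 1: fits
  row 2: fits
  row 3: fits
  row 4: blocked -> lock at row 3

Answer: 3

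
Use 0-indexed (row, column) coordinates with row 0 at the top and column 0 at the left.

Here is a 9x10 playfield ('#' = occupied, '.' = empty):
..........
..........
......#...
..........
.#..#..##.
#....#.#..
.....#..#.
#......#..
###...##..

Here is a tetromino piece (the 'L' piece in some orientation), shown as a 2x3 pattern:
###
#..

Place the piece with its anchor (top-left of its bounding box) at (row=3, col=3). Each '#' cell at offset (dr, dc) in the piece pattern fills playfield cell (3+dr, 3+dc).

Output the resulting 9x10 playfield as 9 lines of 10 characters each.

Fill (3+0,3+0) = (3,3)
Fill (3+0,3+1) = (3,4)
Fill (3+0,3+2) = (3,5)
Fill (3+1,3+0) = (4,3)

Answer: ..........
..........
......#...
...###....
.#.##..##.
#....#.#..
.....#..#.
#......#..
###...##..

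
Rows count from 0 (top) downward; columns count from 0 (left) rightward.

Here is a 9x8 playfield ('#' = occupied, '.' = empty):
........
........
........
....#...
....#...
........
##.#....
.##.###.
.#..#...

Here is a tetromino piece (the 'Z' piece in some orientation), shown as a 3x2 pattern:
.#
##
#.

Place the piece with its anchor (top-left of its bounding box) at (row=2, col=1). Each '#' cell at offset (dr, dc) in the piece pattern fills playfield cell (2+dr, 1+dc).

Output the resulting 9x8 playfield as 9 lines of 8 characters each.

Fill (2+0,1+1) = (2,2)
Fill (2+1,1+0) = (3,1)
Fill (2+1,1+1) = (3,2)
Fill (2+2,1+0) = (4,1)

Answer: ........
........
..#.....
.##.#...
.#..#...
........
##.#....
.##.###.
.#..#...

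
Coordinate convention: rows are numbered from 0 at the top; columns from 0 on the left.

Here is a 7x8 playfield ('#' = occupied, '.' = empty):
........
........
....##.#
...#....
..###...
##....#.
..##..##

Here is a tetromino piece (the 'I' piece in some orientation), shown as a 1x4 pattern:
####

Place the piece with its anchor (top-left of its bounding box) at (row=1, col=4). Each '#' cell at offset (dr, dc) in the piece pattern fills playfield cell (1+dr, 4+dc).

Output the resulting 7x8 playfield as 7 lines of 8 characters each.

Fill (1+0,4+0) = (1,4)
Fill (1+0,4+1) = (1,5)
Fill (1+0,4+2) = (1,6)
Fill (1+0,4+3) = (1,7)

Answer: ........
....####
....##.#
...#....
..###...
##....#.
..##..##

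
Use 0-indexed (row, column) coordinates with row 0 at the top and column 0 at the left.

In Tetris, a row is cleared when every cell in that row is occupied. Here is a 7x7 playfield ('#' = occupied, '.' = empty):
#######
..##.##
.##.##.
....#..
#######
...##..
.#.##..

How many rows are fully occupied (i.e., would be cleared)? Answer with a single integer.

Check each row:
  row 0: 0 empty cells -> FULL (clear)
  row 1: 3 empty cells -> not full
  row 2: 3 empty cells -> not full
  row 3: 6 empty cells -> not full
  row 4: 0 empty cells -> FULL (clear)
  row 5: 5 empty cells -> not full
  row 6: 4 empty cells -> not full
Total rows cleared: 2

Answer: 2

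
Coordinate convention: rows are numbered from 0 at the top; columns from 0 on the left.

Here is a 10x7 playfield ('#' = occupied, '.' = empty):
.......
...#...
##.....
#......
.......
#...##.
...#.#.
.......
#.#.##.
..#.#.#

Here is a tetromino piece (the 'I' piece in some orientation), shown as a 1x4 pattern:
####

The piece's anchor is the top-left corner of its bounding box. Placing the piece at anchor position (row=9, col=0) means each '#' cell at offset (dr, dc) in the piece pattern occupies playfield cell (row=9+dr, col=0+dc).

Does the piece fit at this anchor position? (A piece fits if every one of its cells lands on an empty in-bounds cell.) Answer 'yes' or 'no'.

Answer: no

Derivation:
Check each piece cell at anchor (9, 0):
  offset (0,0) -> (9,0): empty -> OK
  offset (0,1) -> (9,1): empty -> OK
  offset (0,2) -> (9,2): occupied ('#') -> FAIL
  offset (0,3) -> (9,3): empty -> OK
All cells valid: no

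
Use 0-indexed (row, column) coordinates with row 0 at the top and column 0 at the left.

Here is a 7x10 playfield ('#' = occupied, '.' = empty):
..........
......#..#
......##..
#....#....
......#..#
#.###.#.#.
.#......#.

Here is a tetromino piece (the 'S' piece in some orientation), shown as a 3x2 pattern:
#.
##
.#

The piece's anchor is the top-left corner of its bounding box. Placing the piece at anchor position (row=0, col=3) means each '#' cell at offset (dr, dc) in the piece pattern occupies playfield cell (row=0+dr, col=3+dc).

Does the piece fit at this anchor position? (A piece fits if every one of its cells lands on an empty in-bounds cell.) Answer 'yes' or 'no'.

Answer: yes

Derivation:
Check each piece cell at anchor (0, 3):
  offset (0,0) -> (0,3): empty -> OK
  offset (1,0) -> (1,3): empty -> OK
  offset (1,1) -> (1,4): empty -> OK
  offset (2,1) -> (2,4): empty -> OK
All cells valid: yes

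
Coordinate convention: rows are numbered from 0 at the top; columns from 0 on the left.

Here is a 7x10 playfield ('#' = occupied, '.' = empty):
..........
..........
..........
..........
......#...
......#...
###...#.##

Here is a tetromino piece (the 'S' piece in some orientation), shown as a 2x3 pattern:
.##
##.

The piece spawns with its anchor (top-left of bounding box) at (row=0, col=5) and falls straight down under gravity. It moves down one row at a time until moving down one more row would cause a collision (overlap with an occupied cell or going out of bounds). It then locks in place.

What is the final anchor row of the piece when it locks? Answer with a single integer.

Answer: 2

Derivation:
Spawn at (row=0, col=5). Try each row:
  row 0: fits
  row 1: fits
  row 2: fits
  row 3: blocked -> lock at row 2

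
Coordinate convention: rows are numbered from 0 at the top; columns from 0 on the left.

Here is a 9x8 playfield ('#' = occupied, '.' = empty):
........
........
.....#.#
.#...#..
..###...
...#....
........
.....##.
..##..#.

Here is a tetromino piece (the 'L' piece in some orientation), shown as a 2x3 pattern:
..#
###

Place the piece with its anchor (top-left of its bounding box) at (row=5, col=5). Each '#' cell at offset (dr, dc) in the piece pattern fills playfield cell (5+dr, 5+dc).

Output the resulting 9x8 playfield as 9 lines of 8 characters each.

Answer: ........
........
.....#.#
.#...#..
..###...
...#...#
.....###
.....##.
..##..#.

Derivation:
Fill (5+0,5+2) = (5,7)
Fill (5+1,5+0) = (6,5)
Fill (5+1,5+1) = (6,6)
Fill (5+1,5+2) = (6,7)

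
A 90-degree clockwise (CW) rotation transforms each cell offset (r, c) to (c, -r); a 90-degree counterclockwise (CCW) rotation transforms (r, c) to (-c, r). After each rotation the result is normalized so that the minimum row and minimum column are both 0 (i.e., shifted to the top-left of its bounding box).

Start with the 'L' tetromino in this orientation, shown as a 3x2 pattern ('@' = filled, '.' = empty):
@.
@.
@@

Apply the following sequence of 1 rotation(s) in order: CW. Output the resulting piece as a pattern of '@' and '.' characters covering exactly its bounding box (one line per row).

Answer: @@@
@..

Derivation:
Start:
@.
@.
@@
After rotation 1 (CW):
@@@
@..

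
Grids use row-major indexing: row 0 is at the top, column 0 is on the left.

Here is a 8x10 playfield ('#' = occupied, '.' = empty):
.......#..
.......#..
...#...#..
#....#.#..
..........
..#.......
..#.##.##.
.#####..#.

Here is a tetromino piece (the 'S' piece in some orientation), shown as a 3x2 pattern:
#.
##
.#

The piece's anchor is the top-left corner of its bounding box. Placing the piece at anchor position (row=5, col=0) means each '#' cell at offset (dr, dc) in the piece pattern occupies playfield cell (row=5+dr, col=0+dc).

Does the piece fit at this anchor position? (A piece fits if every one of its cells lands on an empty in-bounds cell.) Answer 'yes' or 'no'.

Check each piece cell at anchor (5, 0):
  offset (0,0) -> (5,0): empty -> OK
  offset (1,0) -> (6,0): empty -> OK
  offset (1,1) -> (6,1): empty -> OK
  offset (2,1) -> (7,1): occupied ('#') -> FAIL
All cells valid: no

Answer: no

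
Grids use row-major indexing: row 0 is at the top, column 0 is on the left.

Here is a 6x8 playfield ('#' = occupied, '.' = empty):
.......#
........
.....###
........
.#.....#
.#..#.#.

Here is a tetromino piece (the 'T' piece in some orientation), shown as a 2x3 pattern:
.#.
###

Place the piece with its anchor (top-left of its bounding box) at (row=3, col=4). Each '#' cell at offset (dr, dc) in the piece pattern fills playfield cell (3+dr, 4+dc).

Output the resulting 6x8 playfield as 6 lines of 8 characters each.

Answer: .......#
........
.....###
.....#..
.#..####
.#..#.#.

Derivation:
Fill (3+0,4+1) = (3,5)
Fill (3+1,4+0) = (4,4)
Fill (3+1,4+1) = (4,5)
Fill (3+1,4+2) = (4,6)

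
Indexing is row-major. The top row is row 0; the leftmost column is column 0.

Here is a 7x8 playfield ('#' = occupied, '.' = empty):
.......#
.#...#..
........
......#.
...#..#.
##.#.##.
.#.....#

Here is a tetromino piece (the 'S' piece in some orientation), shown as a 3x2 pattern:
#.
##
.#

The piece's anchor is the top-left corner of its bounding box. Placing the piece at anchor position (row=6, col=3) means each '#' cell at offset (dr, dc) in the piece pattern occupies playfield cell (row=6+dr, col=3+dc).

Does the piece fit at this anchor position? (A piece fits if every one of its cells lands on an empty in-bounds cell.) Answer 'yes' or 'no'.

Check each piece cell at anchor (6, 3):
  offset (0,0) -> (6,3): empty -> OK
  offset (1,0) -> (7,3): out of bounds -> FAIL
  offset (1,1) -> (7,4): out of bounds -> FAIL
  offset (2,1) -> (8,4): out of bounds -> FAIL
All cells valid: no

Answer: no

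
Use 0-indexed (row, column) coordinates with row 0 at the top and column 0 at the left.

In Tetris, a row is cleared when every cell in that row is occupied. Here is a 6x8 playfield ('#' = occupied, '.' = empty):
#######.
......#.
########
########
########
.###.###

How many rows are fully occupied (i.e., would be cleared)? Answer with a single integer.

Answer: 3

Derivation:
Check each row:
  row 0: 1 empty cell -> not full
  row 1: 7 empty cells -> not full
  row 2: 0 empty cells -> FULL (clear)
  row 3: 0 empty cells -> FULL (clear)
  row 4: 0 empty cells -> FULL (clear)
  row 5: 2 empty cells -> not full
Total rows cleared: 3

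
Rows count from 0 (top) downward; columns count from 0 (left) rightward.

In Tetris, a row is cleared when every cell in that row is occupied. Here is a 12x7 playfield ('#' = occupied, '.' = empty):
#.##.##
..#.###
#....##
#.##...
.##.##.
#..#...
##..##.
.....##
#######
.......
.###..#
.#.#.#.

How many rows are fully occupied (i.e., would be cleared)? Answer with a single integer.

Check each row:
  row 0: 2 empty cells -> not full
  row 1: 3 empty cells -> not full
  row 2: 4 empty cells -> not full
  row 3: 4 empty cells -> not full
  row 4: 3 empty cells -> not full
  row 5: 5 empty cells -> not full
  row 6: 3 empty cells -> not full
  row 7: 5 empty cells -> not full
  row 8: 0 empty cells -> FULL (clear)
  row 9: 7 empty cells -> not full
  row 10: 3 empty cells -> not full
  row 11: 4 empty cells -> not full
Total rows cleared: 1

Answer: 1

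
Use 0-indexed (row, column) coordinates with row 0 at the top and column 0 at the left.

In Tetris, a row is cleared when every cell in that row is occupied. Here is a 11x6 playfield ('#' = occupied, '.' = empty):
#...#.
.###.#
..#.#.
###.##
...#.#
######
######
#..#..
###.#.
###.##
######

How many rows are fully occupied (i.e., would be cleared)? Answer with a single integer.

Answer: 3

Derivation:
Check each row:
  row 0: 4 empty cells -> not full
  row 1: 2 empty cells -> not full
  row 2: 4 empty cells -> not full
  row 3: 1 empty cell -> not full
  row 4: 4 empty cells -> not full
  row 5: 0 empty cells -> FULL (clear)
  row 6: 0 empty cells -> FULL (clear)
  row 7: 4 empty cells -> not full
  row 8: 2 empty cells -> not full
  row 9: 1 empty cell -> not full
  row 10: 0 empty cells -> FULL (clear)
Total rows cleared: 3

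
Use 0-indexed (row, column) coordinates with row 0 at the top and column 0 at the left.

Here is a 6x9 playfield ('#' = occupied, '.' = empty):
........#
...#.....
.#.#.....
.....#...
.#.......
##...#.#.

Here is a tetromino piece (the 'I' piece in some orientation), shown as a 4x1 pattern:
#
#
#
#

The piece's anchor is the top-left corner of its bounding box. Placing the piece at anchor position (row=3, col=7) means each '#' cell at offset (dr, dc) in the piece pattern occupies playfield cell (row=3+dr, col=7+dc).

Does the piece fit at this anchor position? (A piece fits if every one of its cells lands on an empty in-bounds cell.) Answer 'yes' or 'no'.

Check each piece cell at anchor (3, 7):
  offset (0,0) -> (3,7): empty -> OK
  offset (1,0) -> (4,7): empty -> OK
  offset (2,0) -> (5,7): occupied ('#') -> FAIL
  offset (3,0) -> (6,7): out of bounds -> FAIL
All cells valid: no

Answer: no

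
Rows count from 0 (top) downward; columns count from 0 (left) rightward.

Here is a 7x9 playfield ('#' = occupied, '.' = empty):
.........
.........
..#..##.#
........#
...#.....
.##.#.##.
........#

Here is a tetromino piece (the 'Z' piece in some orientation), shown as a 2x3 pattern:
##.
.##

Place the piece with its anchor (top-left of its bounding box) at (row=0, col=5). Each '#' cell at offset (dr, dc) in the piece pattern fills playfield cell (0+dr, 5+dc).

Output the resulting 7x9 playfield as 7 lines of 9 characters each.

Fill (0+0,5+0) = (0,5)
Fill (0+0,5+1) = (0,6)
Fill (0+1,5+1) = (1,6)
Fill (0+1,5+2) = (1,7)

Answer: .....##..
......##.
..#..##.#
........#
...#.....
.##.#.##.
........#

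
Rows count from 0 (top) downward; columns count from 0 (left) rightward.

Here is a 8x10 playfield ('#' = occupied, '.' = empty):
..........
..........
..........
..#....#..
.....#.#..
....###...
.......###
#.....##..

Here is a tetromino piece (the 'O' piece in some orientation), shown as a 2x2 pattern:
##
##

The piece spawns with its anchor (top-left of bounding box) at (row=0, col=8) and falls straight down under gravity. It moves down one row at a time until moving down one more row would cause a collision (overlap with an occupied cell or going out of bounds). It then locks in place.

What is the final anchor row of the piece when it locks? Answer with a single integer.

Spawn at (row=0, col=8). Try each row:
  row 0: fits
  row 1: fits
  row 2: fits
  row 3: fits
  row 4: fits
  row 5: blocked -> lock at row 4

Answer: 4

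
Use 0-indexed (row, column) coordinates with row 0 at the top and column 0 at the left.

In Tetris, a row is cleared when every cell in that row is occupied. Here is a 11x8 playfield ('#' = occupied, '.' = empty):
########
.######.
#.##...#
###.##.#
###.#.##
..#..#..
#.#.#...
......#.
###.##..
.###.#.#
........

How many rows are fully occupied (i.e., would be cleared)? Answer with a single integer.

Check each row:
  row 0: 0 empty cells -> FULL (clear)
  row 1: 2 empty cells -> not full
  row 2: 4 empty cells -> not full
  row 3: 2 empty cells -> not full
  row 4: 2 empty cells -> not full
  row 5: 6 empty cells -> not full
  row 6: 5 empty cells -> not full
  row 7: 7 empty cells -> not full
  row 8: 3 empty cells -> not full
  row 9: 3 empty cells -> not full
  row 10: 8 empty cells -> not full
Total rows cleared: 1

Answer: 1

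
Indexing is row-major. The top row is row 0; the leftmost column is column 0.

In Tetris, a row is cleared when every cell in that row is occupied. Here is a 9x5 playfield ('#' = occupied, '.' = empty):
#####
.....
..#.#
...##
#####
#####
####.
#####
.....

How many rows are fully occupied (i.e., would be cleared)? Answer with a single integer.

Answer: 4

Derivation:
Check each row:
  row 0: 0 empty cells -> FULL (clear)
  row 1: 5 empty cells -> not full
  row 2: 3 empty cells -> not full
  row 3: 3 empty cells -> not full
  row 4: 0 empty cells -> FULL (clear)
  row 5: 0 empty cells -> FULL (clear)
  row 6: 1 empty cell -> not full
  row 7: 0 empty cells -> FULL (clear)
  row 8: 5 empty cells -> not full
Total rows cleared: 4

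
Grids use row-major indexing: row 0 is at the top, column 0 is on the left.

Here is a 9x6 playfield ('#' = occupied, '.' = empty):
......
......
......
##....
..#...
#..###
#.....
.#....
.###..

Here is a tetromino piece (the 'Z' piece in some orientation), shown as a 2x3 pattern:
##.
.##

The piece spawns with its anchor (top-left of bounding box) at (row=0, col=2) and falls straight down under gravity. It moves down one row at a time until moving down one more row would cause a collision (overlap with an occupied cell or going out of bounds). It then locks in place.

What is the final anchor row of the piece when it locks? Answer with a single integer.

Answer: 3

Derivation:
Spawn at (row=0, col=2). Try each row:
  row 0: fits
  row 1: fits
  row 2: fits
  row 3: fits
  row 4: blocked -> lock at row 3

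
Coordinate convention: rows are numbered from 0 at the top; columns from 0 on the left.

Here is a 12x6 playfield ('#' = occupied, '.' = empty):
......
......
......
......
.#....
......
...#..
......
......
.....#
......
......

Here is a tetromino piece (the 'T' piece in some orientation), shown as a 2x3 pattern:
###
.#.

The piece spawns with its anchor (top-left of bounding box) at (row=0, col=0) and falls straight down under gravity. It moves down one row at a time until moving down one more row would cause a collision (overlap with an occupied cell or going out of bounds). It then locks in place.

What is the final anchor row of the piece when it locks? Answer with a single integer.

Spawn at (row=0, col=0). Try each row:
  row 0: fits
  row 1: fits
  row 2: fits
  row 3: blocked -> lock at row 2

Answer: 2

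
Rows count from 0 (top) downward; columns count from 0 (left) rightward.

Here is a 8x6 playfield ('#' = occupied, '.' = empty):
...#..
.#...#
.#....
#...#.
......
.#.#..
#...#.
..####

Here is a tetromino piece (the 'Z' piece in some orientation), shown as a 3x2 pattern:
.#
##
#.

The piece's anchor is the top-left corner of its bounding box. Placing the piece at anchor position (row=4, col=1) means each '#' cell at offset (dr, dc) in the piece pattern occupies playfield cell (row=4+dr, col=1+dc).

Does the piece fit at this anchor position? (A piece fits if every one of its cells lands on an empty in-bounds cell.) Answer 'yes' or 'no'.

Check each piece cell at anchor (4, 1):
  offset (0,1) -> (4,2): empty -> OK
  offset (1,0) -> (5,1): occupied ('#') -> FAIL
  offset (1,1) -> (5,2): empty -> OK
  offset (2,0) -> (6,1): empty -> OK
All cells valid: no

Answer: no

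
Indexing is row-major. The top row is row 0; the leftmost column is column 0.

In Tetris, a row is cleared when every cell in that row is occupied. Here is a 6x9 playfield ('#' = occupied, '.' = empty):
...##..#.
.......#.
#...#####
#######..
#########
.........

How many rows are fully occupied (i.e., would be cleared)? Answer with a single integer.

Answer: 1

Derivation:
Check each row:
  row 0: 6 empty cells -> not full
  row 1: 8 empty cells -> not full
  row 2: 3 empty cells -> not full
  row 3: 2 empty cells -> not full
  row 4: 0 empty cells -> FULL (clear)
  row 5: 9 empty cells -> not full
Total rows cleared: 1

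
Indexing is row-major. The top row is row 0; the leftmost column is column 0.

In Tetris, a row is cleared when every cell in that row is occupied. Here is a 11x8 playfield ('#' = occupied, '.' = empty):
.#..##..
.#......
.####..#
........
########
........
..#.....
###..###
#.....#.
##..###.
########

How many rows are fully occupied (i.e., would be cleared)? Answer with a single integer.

Check each row:
  row 0: 5 empty cells -> not full
  row 1: 7 empty cells -> not full
  row 2: 3 empty cells -> not full
  row 3: 8 empty cells -> not full
  row 4: 0 empty cells -> FULL (clear)
  row 5: 8 empty cells -> not full
  row 6: 7 empty cells -> not full
  row 7: 2 empty cells -> not full
  row 8: 6 empty cells -> not full
  row 9: 3 empty cells -> not full
  row 10: 0 empty cells -> FULL (clear)
Total rows cleared: 2

Answer: 2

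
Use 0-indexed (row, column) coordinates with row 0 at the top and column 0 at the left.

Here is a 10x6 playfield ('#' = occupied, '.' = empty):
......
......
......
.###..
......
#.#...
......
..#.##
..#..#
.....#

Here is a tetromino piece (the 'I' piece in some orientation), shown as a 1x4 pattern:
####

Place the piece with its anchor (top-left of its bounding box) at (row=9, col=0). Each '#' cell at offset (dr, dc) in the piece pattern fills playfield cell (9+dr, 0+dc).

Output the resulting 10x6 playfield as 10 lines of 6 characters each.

Answer: ......
......
......
.###..
......
#.#...
......
..#.##
..#..#
####.#

Derivation:
Fill (9+0,0+0) = (9,0)
Fill (9+0,0+1) = (9,1)
Fill (9+0,0+2) = (9,2)
Fill (9+0,0+3) = (9,3)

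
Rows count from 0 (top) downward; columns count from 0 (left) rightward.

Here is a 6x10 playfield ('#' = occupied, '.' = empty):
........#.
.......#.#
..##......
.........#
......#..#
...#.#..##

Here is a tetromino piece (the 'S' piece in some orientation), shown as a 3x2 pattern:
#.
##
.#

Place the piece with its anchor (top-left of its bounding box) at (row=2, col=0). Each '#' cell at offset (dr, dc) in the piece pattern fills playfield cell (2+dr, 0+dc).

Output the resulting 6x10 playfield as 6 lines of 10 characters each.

Answer: ........#.
.......#.#
#.##......
##.......#
.#....#..#
...#.#..##

Derivation:
Fill (2+0,0+0) = (2,0)
Fill (2+1,0+0) = (3,0)
Fill (2+1,0+1) = (3,1)
Fill (2+2,0+1) = (4,1)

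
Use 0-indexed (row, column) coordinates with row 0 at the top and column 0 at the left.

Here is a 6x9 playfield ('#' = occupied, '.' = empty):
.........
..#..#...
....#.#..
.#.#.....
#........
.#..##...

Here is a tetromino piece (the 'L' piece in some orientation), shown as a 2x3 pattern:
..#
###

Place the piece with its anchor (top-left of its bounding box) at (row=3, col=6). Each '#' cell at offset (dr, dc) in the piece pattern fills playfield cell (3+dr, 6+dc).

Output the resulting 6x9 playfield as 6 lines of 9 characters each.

Answer: .........
..#..#...
....#.#..
.#.#....#
#.....###
.#..##...

Derivation:
Fill (3+0,6+2) = (3,8)
Fill (3+1,6+0) = (4,6)
Fill (3+1,6+1) = (4,7)
Fill (3+1,6+2) = (4,8)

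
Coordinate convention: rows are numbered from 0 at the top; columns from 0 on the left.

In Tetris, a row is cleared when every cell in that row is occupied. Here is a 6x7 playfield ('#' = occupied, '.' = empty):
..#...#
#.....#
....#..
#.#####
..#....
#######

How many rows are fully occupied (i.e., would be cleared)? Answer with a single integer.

Check each row:
  row 0: 5 empty cells -> not full
  row 1: 5 empty cells -> not full
  row 2: 6 empty cells -> not full
  row 3: 1 empty cell -> not full
  row 4: 6 empty cells -> not full
  row 5: 0 empty cells -> FULL (clear)
Total rows cleared: 1

Answer: 1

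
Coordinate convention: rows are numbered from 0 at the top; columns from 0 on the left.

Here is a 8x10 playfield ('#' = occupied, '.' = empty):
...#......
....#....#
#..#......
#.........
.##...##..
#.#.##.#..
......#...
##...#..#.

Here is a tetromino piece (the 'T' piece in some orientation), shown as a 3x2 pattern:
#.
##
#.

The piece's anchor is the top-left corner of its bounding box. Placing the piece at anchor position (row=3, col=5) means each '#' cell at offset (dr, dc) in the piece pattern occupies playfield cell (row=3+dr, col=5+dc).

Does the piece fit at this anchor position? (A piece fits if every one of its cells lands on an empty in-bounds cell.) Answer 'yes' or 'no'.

Check each piece cell at anchor (3, 5):
  offset (0,0) -> (3,5): empty -> OK
  offset (1,0) -> (4,5): empty -> OK
  offset (1,1) -> (4,6): occupied ('#') -> FAIL
  offset (2,0) -> (5,5): occupied ('#') -> FAIL
All cells valid: no

Answer: no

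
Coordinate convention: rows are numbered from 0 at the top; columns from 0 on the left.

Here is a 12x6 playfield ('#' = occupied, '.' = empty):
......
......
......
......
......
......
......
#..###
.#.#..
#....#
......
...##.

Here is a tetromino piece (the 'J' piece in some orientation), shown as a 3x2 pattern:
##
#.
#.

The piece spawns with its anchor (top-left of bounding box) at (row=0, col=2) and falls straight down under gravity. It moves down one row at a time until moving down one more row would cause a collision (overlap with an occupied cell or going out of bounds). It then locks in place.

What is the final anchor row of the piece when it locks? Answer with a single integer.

Spawn at (row=0, col=2). Try each row:
  row 0: fits
  row 1: fits
  row 2: fits
  row 3: fits
  row 4: fits
  row 5: fits
  row 6: fits
  row 7: blocked -> lock at row 6

Answer: 6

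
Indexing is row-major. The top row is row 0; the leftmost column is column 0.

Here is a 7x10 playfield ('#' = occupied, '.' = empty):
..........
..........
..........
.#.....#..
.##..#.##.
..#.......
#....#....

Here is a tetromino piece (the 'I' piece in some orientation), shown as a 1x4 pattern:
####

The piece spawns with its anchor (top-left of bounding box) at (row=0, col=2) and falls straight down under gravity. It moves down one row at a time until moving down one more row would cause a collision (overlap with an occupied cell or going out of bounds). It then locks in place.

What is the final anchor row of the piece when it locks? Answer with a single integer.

Answer: 3

Derivation:
Spawn at (row=0, col=2). Try each row:
  row 0: fits
  row 1: fits
  row 2: fits
  row 3: fits
  row 4: blocked -> lock at row 3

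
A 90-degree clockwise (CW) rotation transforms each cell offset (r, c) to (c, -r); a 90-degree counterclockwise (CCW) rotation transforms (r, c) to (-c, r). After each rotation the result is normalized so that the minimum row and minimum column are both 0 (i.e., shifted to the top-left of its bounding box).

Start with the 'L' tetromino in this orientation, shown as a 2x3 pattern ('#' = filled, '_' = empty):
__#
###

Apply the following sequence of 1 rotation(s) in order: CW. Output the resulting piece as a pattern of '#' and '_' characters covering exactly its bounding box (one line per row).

Start:
__#
###
After rotation 1 (CW):
#_
#_
##

Answer: #_
#_
##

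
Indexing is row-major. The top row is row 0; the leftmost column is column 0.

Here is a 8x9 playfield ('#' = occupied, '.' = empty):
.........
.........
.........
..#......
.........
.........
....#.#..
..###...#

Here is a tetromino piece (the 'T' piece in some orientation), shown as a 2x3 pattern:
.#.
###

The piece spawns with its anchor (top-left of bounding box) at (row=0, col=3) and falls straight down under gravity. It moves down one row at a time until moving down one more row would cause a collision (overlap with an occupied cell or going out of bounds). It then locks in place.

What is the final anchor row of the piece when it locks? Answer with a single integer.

Answer: 4

Derivation:
Spawn at (row=0, col=3). Try each row:
  row 0: fits
  row 1: fits
  row 2: fits
  row 3: fits
  row 4: fits
  row 5: blocked -> lock at row 4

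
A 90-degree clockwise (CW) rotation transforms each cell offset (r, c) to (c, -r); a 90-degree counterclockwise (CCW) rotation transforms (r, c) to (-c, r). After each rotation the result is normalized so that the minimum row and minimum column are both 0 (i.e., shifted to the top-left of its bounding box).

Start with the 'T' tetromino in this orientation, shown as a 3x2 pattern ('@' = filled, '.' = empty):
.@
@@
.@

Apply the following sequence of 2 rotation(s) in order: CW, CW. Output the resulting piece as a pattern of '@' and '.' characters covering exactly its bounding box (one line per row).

Answer: @.
@@
@.

Derivation:
Start:
.@
@@
.@
After rotation 1 (CW):
.@.
@@@
After rotation 2 (CW):
@.
@@
@.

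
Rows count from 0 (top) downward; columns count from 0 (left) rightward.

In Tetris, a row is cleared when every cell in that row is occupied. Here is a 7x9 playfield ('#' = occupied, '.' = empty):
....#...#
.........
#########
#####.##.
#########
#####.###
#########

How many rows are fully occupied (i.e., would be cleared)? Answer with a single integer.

Check each row:
  row 0: 7 empty cells -> not full
  row 1: 9 empty cells -> not full
  row 2: 0 empty cells -> FULL (clear)
  row 3: 2 empty cells -> not full
  row 4: 0 empty cells -> FULL (clear)
  row 5: 1 empty cell -> not full
  row 6: 0 empty cells -> FULL (clear)
Total rows cleared: 3

Answer: 3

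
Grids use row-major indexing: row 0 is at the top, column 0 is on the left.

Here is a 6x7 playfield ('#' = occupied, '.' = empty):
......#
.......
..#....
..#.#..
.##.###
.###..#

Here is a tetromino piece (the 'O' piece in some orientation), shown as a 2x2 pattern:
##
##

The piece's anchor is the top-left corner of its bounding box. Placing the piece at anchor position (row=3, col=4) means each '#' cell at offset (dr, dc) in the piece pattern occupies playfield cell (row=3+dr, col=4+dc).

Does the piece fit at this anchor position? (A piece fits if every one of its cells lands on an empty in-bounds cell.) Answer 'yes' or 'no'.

Answer: no

Derivation:
Check each piece cell at anchor (3, 4):
  offset (0,0) -> (3,4): occupied ('#') -> FAIL
  offset (0,1) -> (3,5): empty -> OK
  offset (1,0) -> (4,4): occupied ('#') -> FAIL
  offset (1,1) -> (4,5): occupied ('#') -> FAIL
All cells valid: no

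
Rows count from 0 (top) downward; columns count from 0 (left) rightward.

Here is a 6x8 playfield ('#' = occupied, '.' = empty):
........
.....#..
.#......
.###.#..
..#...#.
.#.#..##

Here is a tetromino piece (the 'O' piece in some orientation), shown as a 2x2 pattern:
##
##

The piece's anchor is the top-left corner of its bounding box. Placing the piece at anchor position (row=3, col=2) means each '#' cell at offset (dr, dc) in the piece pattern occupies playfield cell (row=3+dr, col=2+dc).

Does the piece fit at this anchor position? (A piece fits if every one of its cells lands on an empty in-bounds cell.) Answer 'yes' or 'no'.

Check each piece cell at anchor (3, 2):
  offset (0,0) -> (3,2): occupied ('#') -> FAIL
  offset (0,1) -> (3,3): occupied ('#') -> FAIL
  offset (1,0) -> (4,2): occupied ('#') -> FAIL
  offset (1,1) -> (4,3): empty -> OK
All cells valid: no

Answer: no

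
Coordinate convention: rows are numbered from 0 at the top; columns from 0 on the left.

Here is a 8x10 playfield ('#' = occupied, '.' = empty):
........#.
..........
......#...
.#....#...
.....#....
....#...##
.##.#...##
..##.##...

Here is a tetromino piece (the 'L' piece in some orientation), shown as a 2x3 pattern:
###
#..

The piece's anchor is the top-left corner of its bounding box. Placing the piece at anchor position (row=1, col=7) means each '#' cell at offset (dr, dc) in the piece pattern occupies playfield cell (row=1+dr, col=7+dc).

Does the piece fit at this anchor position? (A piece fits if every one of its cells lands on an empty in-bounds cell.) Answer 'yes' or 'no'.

Answer: yes

Derivation:
Check each piece cell at anchor (1, 7):
  offset (0,0) -> (1,7): empty -> OK
  offset (0,1) -> (1,8): empty -> OK
  offset (0,2) -> (1,9): empty -> OK
  offset (1,0) -> (2,7): empty -> OK
All cells valid: yes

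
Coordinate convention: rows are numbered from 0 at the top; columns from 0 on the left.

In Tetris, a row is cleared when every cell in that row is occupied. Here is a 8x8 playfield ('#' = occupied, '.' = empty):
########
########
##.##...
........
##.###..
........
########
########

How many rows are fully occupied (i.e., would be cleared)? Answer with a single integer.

Answer: 4

Derivation:
Check each row:
  row 0: 0 empty cells -> FULL (clear)
  row 1: 0 empty cells -> FULL (clear)
  row 2: 4 empty cells -> not full
  row 3: 8 empty cells -> not full
  row 4: 3 empty cells -> not full
  row 5: 8 empty cells -> not full
  row 6: 0 empty cells -> FULL (clear)
  row 7: 0 empty cells -> FULL (clear)
Total rows cleared: 4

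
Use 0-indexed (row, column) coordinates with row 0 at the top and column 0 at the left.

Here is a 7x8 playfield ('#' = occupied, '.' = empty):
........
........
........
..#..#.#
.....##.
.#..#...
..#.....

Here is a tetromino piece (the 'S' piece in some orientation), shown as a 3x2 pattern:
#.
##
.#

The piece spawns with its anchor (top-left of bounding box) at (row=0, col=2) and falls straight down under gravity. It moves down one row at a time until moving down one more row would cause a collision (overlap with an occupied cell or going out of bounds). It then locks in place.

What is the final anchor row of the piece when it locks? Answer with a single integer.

Answer: 1

Derivation:
Spawn at (row=0, col=2). Try each row:
  row 0: fits
  row 1: fits
  row 2: blocked -> lock at row 1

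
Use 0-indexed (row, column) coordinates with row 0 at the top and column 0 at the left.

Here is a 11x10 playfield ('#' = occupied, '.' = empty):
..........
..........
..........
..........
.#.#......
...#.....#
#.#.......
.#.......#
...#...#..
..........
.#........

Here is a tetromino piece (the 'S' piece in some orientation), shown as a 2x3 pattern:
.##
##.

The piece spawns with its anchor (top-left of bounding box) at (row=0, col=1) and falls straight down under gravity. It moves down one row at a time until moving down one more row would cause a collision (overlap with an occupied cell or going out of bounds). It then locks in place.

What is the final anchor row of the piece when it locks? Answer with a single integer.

Spawn at (row=0, col=1). Try each row:
  row 0: fits
  row 1: fits
  row 2: fits
  row 3: blocked -> lock at row 2

Answer: 2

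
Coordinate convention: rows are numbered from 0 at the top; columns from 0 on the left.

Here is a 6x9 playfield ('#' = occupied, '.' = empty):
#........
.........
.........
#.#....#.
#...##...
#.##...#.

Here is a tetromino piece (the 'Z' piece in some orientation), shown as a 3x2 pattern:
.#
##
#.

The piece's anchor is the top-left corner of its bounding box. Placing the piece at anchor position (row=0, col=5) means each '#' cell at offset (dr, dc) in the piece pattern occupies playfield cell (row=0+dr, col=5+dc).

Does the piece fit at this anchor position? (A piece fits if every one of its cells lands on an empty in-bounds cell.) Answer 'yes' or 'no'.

Check each piece cell at anchor (0, 5):
  offset (0,1) -> (0,6): empty -> OK
  offset (1,0) -> (1,5): empty -> OK
  offset (1,1) -> (1,6): empty -> OK
  offset (2,0) -> (2,5): empty -> OK
All cells valid: yes

Answer: yes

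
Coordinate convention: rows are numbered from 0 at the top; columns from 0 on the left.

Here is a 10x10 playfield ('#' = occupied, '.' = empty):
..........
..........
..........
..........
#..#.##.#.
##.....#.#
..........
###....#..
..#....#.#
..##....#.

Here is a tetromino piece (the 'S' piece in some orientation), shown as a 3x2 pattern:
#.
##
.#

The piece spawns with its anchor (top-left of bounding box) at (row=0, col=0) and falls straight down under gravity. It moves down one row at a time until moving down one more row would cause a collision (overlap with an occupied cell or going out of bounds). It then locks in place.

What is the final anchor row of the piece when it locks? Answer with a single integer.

Answer: 2

Derivation:
Spawn at (row=0, col=0). Try each row:
  row 0: fits
  row 1: fits
  row 2: fits
  row 3: blocked -> lock at row 2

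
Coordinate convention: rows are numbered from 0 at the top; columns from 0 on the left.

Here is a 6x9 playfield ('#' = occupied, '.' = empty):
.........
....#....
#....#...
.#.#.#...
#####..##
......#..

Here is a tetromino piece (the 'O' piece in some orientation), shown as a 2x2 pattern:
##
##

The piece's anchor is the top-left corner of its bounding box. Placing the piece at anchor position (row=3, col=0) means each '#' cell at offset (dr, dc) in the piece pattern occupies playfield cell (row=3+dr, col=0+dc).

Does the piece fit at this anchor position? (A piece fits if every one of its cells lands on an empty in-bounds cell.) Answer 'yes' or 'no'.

Answer: no

Derivation:
Check each piece cell at anchor (3, 0):
  offset (0,0) -> (3,0): empty -> OK
  offset (0,1) -> (3,1): occupied ('#') -> FAIL
  offset (1,0) -> (4,0): occupied ('#') -> FAIL
  offset (1,1) -> (4,1): occupied ('#') -> FAIL
All cells valid: no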